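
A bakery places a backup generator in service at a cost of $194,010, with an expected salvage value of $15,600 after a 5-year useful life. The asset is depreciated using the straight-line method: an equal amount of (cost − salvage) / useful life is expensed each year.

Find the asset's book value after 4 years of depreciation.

$51,282

Depreciable base = $194,010 − $15,600 = $178,410.
Annual expense = $178,410 / 5 = $35,682.
End of year 1: book value $158,328.
End of year 2: book value $122,646.
End of year 3: book value $86,964.
End of year 4: book value $51,282.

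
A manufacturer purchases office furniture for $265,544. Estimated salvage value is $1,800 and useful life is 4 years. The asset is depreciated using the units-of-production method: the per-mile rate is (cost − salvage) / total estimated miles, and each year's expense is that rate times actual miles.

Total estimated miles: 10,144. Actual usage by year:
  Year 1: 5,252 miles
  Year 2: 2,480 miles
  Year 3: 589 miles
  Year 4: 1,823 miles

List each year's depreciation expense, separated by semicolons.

$136,552; $64,480; $15,314; $47,398

Depreciable base = $265,544 − $1,800 = $263,744.
Rate = $263,744 / 10,144 miles = $26 per mile.
Year 1: 5,252 × $26 = $136,552. Book value $128,992.
Year 2: 2,480 × $26 = $64,480. Book value $64,512.
Year 3: 589 × $26 = $15,314. Book value $49,198.
Year 4: 1,823 × $26 = $47,398. Book value $1,800.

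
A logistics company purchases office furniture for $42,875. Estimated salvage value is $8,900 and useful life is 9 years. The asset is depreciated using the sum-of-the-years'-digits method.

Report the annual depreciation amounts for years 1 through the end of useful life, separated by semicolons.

Depreciable base = $42,875 − $8,900 = $33,975.
Sum of the years' digits = 9+8+7+6+5+4+3+2+1 = 45.
Year 1: $33,975 × 9/45 = $6,795. Book value $36,080.
Year 2: $33,975 × 8/45 = $6,040. Book value $30,040.
Year 3: $33,975 × 7/45 = $5,285. Book value $24,755.
Year 4: $33,975 × 6/45 = $4,530. Book value $20,225.
Year 5: $33,975 × 5/45 = $3,775. Book value $16,450.
Year 6: $33,975 × 4/45 = $3,020. Book value $13,430.
Year 7: $33,975 × 3/45 = $2,265. Book value $11,165.
Year 8: $33,975 × 2/45 = $1,510. Book value $9,655.
Year 9: $33,975 × 1/45 = $755. Book value $8,900.

$6,795; $6,040; $5,285; $4,530; $3,775; $3,020; $2,265; $1,510; $755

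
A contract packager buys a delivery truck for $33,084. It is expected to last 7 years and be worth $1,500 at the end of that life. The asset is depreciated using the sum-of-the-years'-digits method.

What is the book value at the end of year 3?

Depreciable base = $33,084 − $1,500 = $31,584.
Sum of the years' digits = 7+6+5+4+3+2+1 = 28.
Year 1: $31,584 × 7/28 = $7,896. Book value $25,188.
Year 2: $31,584 × 6/28 = $6,768. Book value $18,420.
Year 3: $31,584 × 5/28 = $5,640. Book value $12,780.

$12,780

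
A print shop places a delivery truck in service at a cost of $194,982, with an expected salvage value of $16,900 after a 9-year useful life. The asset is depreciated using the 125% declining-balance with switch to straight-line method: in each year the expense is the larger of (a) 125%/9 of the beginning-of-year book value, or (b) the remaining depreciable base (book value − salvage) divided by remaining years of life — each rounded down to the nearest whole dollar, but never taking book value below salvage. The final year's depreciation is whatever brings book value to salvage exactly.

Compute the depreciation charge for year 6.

$17,934

Depreciable base = $194,982 − $16,900 = $178,082.
Year 1: DB = ⌊$194,982 × 125%/9⌋ = $27,080; SL = ⌊$178,082/9⌋ = $19,786 → take DB $27,080. Book value $167,902.
Year 2: DB = ⌊$167,902 × 125%/9⌋ = $23,319; SL = ⌊$151,002/8⌋ = $18,875 → take DB $23,319. Book value $144,583.
Year 3: DB = ⌊$144,583 × 125%/9⌋ = $20,080; SL = ⌊$127,683/7⌋ = $18,240 → take DB $20,080. Book value $124,503.
Year 4: DB = ⌊$124,503 × 125%/9⌋ = $17,292; SL = ⌊$107,603/6⌋ = $17,933 → take SL $17,933. Book value $106,570.
Year 5: DB = ⌊$106,570 × 125%/9⌋ = $14,801; SL = ⌊$89,670/5⌋ = $17,934 → take SL $17,934. Book value $88,636.
Year 6: DB = ⌊$88,636 × 125%/9⌋ = $12,310; SL = ⌊$71,736/4⌋ = $17,934 → take SL $17,934. Book value $70,702.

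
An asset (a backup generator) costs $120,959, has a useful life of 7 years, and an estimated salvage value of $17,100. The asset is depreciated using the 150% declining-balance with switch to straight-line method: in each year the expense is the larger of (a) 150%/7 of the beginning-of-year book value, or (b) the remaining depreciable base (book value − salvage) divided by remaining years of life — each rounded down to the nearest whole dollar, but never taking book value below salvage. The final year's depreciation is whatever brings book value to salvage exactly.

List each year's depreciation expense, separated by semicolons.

Depreciable base = $120,959 − $17,100 = $103,859.
Year 1: DB = ⌊$120,959 × 150%/7⌋ = $25,919; SL = ⌊$103,859/7⌋ = $14,837 → take DB $25,919. Book value $95,040.
Year 2: DB = ⌊$95,040 × 150%/7⌋ = $20,365; SL = ⌊$77,940/6⌋ = $12,990 → take DB $20,365. Book value $74,675.
Year 3: DB = ⌊$74,675 × 150%/7⌋ = $16,001; SL = ⌊$57,575/5⌋ = $11,515 → take DB $16,001. Book value $58,674.
Year 4: DB = ⌊$58,674 × 150%/7⌋ = $12,573; SL = ⌊$41,574/4⌋ = $10,393 → take DB $12,573. Book value $46,101.
Year 5: DB = ⌊$46,101 × 150%/7⌋ = $9,878; SL = ⌊$29,001/3⌋ = $9,667 → take DB $9,878. Book value $36,223.
Year 6: DB = ⌊$36,223 × 150%/7⌋ = $7,762; SL = ⌊$19,123/2⌋ = $9,561 → take SL $9,561. Book value $26,662.
Year 7 (final): $26,662 − $17,100 = $9,562. Book value $17,100.

$25,919; $20,365; $16,001; $12,573; $9,878; $9,561; $9,562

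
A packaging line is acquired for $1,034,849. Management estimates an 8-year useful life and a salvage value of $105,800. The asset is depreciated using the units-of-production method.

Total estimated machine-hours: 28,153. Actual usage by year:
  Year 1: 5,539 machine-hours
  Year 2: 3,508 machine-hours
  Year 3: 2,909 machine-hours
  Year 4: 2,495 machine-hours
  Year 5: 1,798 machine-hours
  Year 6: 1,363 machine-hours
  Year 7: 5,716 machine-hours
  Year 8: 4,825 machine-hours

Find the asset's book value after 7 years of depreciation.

$265,025

Depreciable base = $1,034,849 − $105,800 = $929,049.
Rate = $929,049 / 28,153 machine-hours = $33 per machine-hour.
Year 1: 5,539 × $33 = $182,787. Book value $852,062.
Year 2: 3,508 × $33 = $115,764. Book value $736,298.
Year 3: 2,909 × $33 = $95,997. Book value $640,301.
Year 4: 2,495 × $33 = $82,335. Book value $557,966.
Year 5: 1,798 × $33 = $59,334. Book value $498,632.
Year 6: 1,363 × $33 = $44,979. Book value $453,653.
Year 7: 5,716 × $33 = $188,628. Book value $265,025.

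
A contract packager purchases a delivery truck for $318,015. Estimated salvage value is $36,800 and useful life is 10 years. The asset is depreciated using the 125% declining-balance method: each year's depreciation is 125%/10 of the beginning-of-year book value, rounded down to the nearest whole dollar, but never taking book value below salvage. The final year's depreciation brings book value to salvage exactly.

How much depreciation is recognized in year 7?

$17,840

Depreciable base = $318,015 − $36,800 = $281,215.
Year 1: ⌊$318,015 × 125%/10⌋ = $39,751. Book value $278,264.
Year 2: ⌊$278,264 × 125%/10⌋ = $34,783. Book value $243,481.
Year 3: ⌊$243,481 × 125%/10⌋ = $30,435. Book value $213,046.
Year 4: ⌊$213,046 × 125%/10⌋ = $26,630. Book value $186,416.
Year 5: ⌊$186,416 × 125%/10⌋ = $23,302. Book value $163,114.
Year 6: ⌊$163,114 × 125%/10⌋ = $20,389. Book value $142,725.
Year 7: ⌊$142,725 × 125%/10⌋ = $17,840. Book value $124,885.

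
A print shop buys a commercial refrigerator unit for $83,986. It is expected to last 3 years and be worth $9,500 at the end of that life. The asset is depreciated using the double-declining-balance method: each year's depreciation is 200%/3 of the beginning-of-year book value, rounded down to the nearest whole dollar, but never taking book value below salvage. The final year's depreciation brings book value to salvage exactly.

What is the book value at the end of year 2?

Depreciable base = $83,986 − $9,500 = $74,486.
Year 1: ⌊$83,986 × 200%/3⌋ = $55,990. Book value $27,996.
Year 2: ⌊$27,996 × 200%/3⌋ = $18,664, capped at $18,496. Book value $9,500.

$9,500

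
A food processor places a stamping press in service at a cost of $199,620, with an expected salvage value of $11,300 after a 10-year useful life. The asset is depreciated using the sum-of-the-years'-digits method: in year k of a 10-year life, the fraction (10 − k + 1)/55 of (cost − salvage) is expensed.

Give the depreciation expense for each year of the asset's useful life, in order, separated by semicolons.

Depreciable base = $199,620 − $11,300 = $188,320.
Sum of the years' digits = 10+9+8+7+6+5+4+3+2+1 = 55.
Year 1: $188,320 × 10/55 = $34,240. Book value $165,380.
Year 2: $188,320 × 9/55 = $30,816. Book value $134,564.
Year 3: $188,320 × 8/55 = $27,392. Book value $107,172.
Year 4: $188,320 × 7/55 = $23,968. Book value $83,204.
Year 5: $188,320 × 6/55 = $20,544. Book value $62,660.
Year 6: $188,320 × 5/55 = $17,120. Book value $45,540.
Year 7: $188,320 × 4/55 = $13,696. Book value $31,844.
Year 8: $188,320 × 3/55 = $10,272. Book value $21,572.
Year 9: $188,320 × 2/55 = $6,848. Book value $14,724.
Year 10: $188,320 × 1/55 = $3,424. Book value $11,300.

$34,240; $30,816; $27,392; $23,968; $20,544; $17,120; $13,696; $10,272; $6,848; $3,424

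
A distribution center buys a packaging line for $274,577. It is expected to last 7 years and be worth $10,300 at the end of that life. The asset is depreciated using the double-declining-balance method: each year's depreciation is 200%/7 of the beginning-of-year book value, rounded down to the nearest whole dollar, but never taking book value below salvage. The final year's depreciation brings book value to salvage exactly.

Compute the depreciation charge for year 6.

Depreciable base = $274,577 − $10,300 = $264,277.
Year 1: ⌊$274,577 × 200%/7⌋ = $78,450. Book value $196,127.
Year 2: ⌊$196,127 × 200%/7⌋ = $56,036. Book value $140,091.
Year 3: ⌊$140,091 × 200%/7⌋ = $40,026. Book value $100,065.
Year 4: ⌊$100,065 × 200%/7⌋ = $28,590. Book value $71,475.
Year 5: ⌊$71,475 × 200%/7⌋ = $20,421. Book value $51,054.
Year 6: ⌊$51,054 × 200%/7⌋ = $14,586. Book value $36,468.

$14,586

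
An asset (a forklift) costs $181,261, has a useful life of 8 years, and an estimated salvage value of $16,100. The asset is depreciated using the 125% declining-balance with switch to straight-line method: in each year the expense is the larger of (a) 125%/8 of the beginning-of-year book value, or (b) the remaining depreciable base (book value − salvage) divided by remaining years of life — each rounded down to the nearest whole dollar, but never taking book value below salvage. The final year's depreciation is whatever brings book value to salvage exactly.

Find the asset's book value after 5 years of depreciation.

$71,769

Depreciable base = $181,261 − $16,100 = $165,161.
Year 1: DB = ⌊$181,261 × 125%/8⌋ = $28,322; SL = ⌊$165,161/8⌋ = $20,645 → take DB $28,322. Book value $152,939.
Year 2: DB = ⌊$152,939 × 125%/8⌋ = $23,896; SL = ⌊$136,839/7⌋ = $19,548 → take DB $23,896. Book value $129,043.
Year 3: DB = ⌊$129,043 × 125%/8⌋ = $20,162; SL = ⌊$112,943/6⌋ = $18,823 → take DB $20,162. Book value $108,881.
Year 4: DB = ⌊$108,881 × 125%/8⌋ = $17,012; SL = ⌊$92,781/5⌋ = $18,556 → take SL $18,556. Book value $90,325.
Year 5: DB = ⌊$90,325 × 125%/8⌋ = $14,113; SL = ⌊$74,225/4⌋ = $18,556 → take SL $18,556. Book value $71,769.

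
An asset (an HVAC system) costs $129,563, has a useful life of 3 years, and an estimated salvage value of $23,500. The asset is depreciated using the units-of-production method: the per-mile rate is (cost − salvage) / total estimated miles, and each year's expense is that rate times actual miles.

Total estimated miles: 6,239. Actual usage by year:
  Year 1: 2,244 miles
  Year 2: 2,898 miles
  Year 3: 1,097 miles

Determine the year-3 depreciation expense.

$18,649

Depreciable base = $129,563 − $23,500 = $106,063.
Rate = $106,063 / 6,239 miles = $17 per mile.
Year 1: 2,244 × $17 = $38,148. Book value $91,415.
Year 2: 2,898 × $17 = $49,266. Book value $42,149.
Year 3: 1,097 × $17 = $18,649. Book value $23,500.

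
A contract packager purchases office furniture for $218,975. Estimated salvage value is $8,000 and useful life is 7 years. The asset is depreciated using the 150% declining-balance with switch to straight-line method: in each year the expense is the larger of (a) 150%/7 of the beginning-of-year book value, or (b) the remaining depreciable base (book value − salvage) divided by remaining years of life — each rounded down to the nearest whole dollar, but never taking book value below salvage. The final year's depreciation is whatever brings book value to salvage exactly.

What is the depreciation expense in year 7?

$24,554

Depreciable base = $218,975 − $8,000 = $210,975.
Year 1: DB = ⌊$218,975 × 150%/7⌋ = $46,923; SL = ⌊$210,975/7⌋ = $30,139 → take DB $46,923. Book value $172,052.
Year 2: DB = ⌊$172,052 × 150%/7⌋ = $36,868; SL = ⌊$164,052/6⌋ = $27,342 → take DB $36,868. Book value $135,184.
Year 3: DB = ⌊$135,184 × 150%/7⌋ = $28,968; SL = ⌊$127,184/5⌋ = $25,436 → take DB $28,968. Book value $106,216.
Year 4: DB = ⌊$106,216 × 150%/7⌋ = $22,760; SL = ⌊$98,216/4⌋ = $24,554 → take SL $24,554. Book value $81,662.
Year 5: DB = ⌊$81,662 × 150%/7⌋ = $17,499; SL = ⌊$73,662/3⌋ = $24,554 → take SL $24,554. Book value $57,108.
Year 6: DB = ⌊$57,108 × 150%/7⌋ = $12,237; SL = ⌊$49,108/2⌋ = $24,554 → take SL $24,554. Book value $32,554.
Year 7 (final): $32,554 − $8,000 = $24,554. Book value $8,000.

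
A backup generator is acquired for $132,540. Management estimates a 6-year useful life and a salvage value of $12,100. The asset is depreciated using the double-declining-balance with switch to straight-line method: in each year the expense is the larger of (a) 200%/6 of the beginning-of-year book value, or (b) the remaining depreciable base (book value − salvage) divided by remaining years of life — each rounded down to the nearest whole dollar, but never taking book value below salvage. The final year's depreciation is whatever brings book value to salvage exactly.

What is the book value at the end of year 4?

Depreciable base = $132,540 − $12,100 = $120,440.
Year 1: DB = ⌊$132,540 × 200%/6⌋ = $44,180; SL = ⌊$120,440/6⌋ = $20,073 → take DB $44,180. Book value $88,360.
Year 2: DB = ⌊$88,360 × 200%/6⌋ = $29,453; SL = ⌊$76,260/5⌋ = $15,252 → take DB $29,453. Book value $58,907.
Year 3: DB = ⌊$58,907 × 200%/6⌋ = $19,635; SL = ⌊$46,807/4⌋ = $11,701 → take DB $19,635. Book value $39,272.
Year 4: DB = ⌊$39,272 × 200%/6⌋ = $13,090; SL = ⌊$27,172/3⌋ = $9,057 → take DB $13,090. Book value $26,182.

$26,182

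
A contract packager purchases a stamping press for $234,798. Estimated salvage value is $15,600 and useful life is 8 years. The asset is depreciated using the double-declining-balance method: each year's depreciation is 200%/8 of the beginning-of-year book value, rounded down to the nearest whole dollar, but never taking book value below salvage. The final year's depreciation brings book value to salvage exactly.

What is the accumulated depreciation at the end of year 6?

Depreciable base = $234,798 − $15,600 = $219,198.
Year 1: ⌊$234,798 × 200%/8⌋ = $58,699. Book value $176,099.
Year 2: ⌊$176,099 × 200%/8⌋ = $44,024. Book value $132,075.
Year 3: ⌊$132,075 × 200%/8⌋ = $33,018. Book value $99,057.
Year 4: ⌊$99,057 × 200%/8⌋ = $24,764. Book value $74,293.
Year 5: ⌊$74,293 × 200%/8⌋ = $18,573. Book value $55,720.
Year 6: ⌊$55,720 × 200%/8⌋ = $13,930. Book value $41,790.
Accumulated through year 6 = $234,798 − $41,790 = $193,008.

$193,008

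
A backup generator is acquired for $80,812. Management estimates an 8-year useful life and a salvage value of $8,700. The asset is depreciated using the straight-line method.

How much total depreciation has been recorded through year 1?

$9,014

Depreciable base = $80,812 − $8,700 = $72,112.
Annual expense = $72,112 / 8 = $9,014.
End of year 1: book value $71,798.
Accumulated through year 1 = $80,812 − $71,798 = $9,014.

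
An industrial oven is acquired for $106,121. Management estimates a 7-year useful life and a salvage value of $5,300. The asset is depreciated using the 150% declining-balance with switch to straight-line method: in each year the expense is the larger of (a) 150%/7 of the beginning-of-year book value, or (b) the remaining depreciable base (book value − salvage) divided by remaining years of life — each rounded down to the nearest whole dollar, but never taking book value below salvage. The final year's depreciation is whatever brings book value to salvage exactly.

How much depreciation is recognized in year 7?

Depreciable base = $106,121 − $5,300 = $100,821.
Year 1: DB = ⌊$106,121 × 150%/7⌋ = $22,740; SL = ⌊$100,821/7⌋ = $14,403 → take DB $22,740. Book value $83,381.
Year 2: DB = ⌊$83,381 × 150%/7⌋ = $17,867; SL = ⌊$78,081/6⌋ = $13,013 → take DB $17,867. Book value $65,514.
Year 3: DB = ⌊$65,514 × 150%/7⌋ = $14,038; SL = ⌊$60,214/5⌋ = $12,042 → take DB $14,038. Book value $51,476.
Year 4: DB = ⌊$51,476 × 150%/7⌋ = $11,030; SL = ⌊$46,176/4⌋ = $11,544 → take SL $11,544. Book value $39,932.
Year 5: DB = ⌊$39,932 × 150%/7⌋ = $8,556; SL = ⌊$34,632/3⌋ = $11,544 → take SL $11,544. Book value $28,388.
Year 6: DB = ⌊$28,388 × 150%/7⌋ = $6,083; SL = ⌊$23,088/2⌋ = $11,544 → take SL $11,544. Book value $16,844.
Year 7 (final): $16,844 − $5,300 = $11,544. Book value $5,300.

$11,544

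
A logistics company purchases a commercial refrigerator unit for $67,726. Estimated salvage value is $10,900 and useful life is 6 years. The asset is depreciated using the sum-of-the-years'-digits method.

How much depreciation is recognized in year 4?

Depreciable base = $67,726 − $10,900 = $56,826.
Sum of the years' digits = 6+5+4+3+2+1 = 21.
Year 1: $56,826 × 6/21 = $16,236. Book value $51,490.
Year 2: $56,826 × 5/21 = $13,530. Book value $37,960.
Year 3: $56,826 × 4/21 = $10,824. Book value $27,136.
Year 4: $56,826 × 3/21 = $8,118. Book value $19,018.

$8,118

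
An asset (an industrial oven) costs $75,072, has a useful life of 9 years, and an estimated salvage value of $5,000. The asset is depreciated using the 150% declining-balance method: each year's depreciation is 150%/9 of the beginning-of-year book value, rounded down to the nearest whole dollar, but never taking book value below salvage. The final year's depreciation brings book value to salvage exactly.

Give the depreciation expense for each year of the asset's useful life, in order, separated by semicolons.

Depreciable base = $75,072 − $5,000 = $70,072.
Year 1: ⌊$75,072 × 150%/9⌋ = $12,512. Book value $62,560.
Year 2: ⌊$62,560 × 150%/9⌋ = $10,426. Book value $52,134.
Year 3: ⌊$52,134 × 150%/9⌋ = $8,689. Book value $43,445.
Year 4: ⌊$43,445 × 150%/9⌋ = $7,240. Book value $36,205.
Year 5: ⌊$36,205 × 150%/9⌋ = $6,034. Book value $30,171.
Year 6: ⌊$30,171 × 150%/9⌋ = $5,028. Book value $25,143.
Year 7: ⌊$25,143 × 150%/9⌋ = $4,190. Book value $20,953.
Year 8: ⌊$20,953 × 150%/9⌋ = $3,492. Book value $17,461.
Year 9 (final): $17,461 − $5,000 = $12,461. Book value $5,000.

$12,512; $10,426; $8,689; $7,240; $6,034; $5,028; $4,190; $3,492; $12,461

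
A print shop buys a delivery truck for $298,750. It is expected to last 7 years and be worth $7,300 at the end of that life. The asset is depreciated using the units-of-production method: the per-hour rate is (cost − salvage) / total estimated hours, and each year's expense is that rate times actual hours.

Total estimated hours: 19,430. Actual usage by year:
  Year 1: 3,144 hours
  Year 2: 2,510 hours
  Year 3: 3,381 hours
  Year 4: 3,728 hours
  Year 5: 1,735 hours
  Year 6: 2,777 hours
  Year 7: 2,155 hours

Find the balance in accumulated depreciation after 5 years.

$217,470

Depreciable base = $298,750 − $7,300 = $291,450.
Rate = $291,450 / 19,430 hours = $15 per hour.
Year 1: 3,144 × $15 = $47,160. Book value $251,590.
Year 2: 2,510 × $15 = $37,650. Book value $213,940.
Year 3: 3,381 × $15 = $50,715. Book value $163,225.
Year 4: 3,728 × $15 = $55,920. Book value $107,305.
Year 5: 1,735 × $15 = $26,025. Book value $81,280.
Accumulated through year 5 = $298,750 − $81,280 = $217,470.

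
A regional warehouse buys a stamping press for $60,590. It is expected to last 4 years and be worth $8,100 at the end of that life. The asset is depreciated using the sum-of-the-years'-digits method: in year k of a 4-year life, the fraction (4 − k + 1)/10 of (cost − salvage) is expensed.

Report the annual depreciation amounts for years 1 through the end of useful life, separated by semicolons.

$20,996; $15,747; $10,498; $5,249

Depreciable base = $60,590 − $8,100 = $52,490.
Sum of the years' digits = 4+3+2+1 = 10.
Year 1: $52,490 × 4/10 = $20,996. Book value $39,594.
Year 2: $52,490 × 3/10 = $15,747. Book value $23,847.
Year 3: $52,490 × 2/10 = $10,498. Book value $13,349.
Year 4: $52,490 × 1/10 = $5,249. Book value $8,100.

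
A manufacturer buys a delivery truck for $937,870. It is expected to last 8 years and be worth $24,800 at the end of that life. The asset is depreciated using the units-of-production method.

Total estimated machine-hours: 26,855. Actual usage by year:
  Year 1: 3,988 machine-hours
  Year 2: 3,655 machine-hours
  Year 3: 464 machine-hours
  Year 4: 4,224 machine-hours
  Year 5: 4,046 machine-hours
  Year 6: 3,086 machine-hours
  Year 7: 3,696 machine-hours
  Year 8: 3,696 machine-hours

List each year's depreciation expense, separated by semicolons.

$135,592; $124,270; $15,776; $143,616; $137,564; $104,924; $125,664; $125,664

Depreciable base = $937,870 − $24,800 = $913,070.
Rate = $913,070 / 26,855 machine-hours = $34 per machine-hour.
Year 1: 3,988 × $34 = $135,592. Book value $802,278.
Year 2: 3,655 × $34 = $124,270. Book value $678,008.
Year 3: 464 × $34 = $15,776. Book value $662,232.
Year 4: 4,224 × $34 = $143,616. Book value $518,616.
Year 5: 4,046 × $34 = $137,564. Book value $381,052.
Year 6: 3,086 × $34 = $104,924. Book value $276,128.
Year 7: 3,696 × $34 = $125,664. Book value $150,464.
Year 8: 3,696 × $34 = $125,664. Book value $24,800.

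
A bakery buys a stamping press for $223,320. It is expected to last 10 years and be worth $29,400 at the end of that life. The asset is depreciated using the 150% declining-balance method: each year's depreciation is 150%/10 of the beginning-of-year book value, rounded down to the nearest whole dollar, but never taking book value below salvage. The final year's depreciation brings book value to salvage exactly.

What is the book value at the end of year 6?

Depreciable base = $223,320 − $29,400 = $193,920.
Year 1: ⌊$223,320 × 150%/10⌋ = $33,498. Book value $189,822.
Year 2: ⌊$189,822 × 150%/10⌋ = $28,473. Book value $161,349.
Year 3: ⌊$161,349 × 150%/10⌋ = $24,202. Book value $137,147.
Year 4: ⌊$137,147 × 150%/10⌋ = $20,572. Book value $116,575.
Year 5: ⌊$116,575 × 150%/10⌋ = $17,486. Book value $99,089.
Year 6: ⌊$99,089 × 150%/10⌋ = $14,863. Book value $84,226.

$84,226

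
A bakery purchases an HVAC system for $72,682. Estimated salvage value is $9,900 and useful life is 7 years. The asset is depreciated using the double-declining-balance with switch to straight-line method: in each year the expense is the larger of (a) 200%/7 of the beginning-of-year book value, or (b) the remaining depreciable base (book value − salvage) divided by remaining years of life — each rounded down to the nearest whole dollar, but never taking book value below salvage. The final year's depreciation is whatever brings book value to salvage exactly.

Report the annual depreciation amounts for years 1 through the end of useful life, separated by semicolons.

Depreciable base = $72,682 − $9,900 = $62,782.
Year 1: DB = ⌊$72,682 × 200%/7⌋ = $20,766; SL = ⌊$62,782/7⌋ = $8,968 → take DB $20,766. Book value $51,916.
Year 2: DB = ⌊$51,916 × 200%/7⌋ = $14,833; SL = ⌊$42,016/6⌋ = $7,002 → take DB $14,833. Book value $37,083.
Year 3: DB = ⌊$37,083 × 200%/7⌋ = $10,595; SL = ⌊$27,183/5⌋ = $5,436 → take DB $10,595. Book value $26,488.
Year 4: DB = ⌊$26,488 × 200%/7⌋ = $7,568; SL = ⌊$16,588/4⌋ = $4,147 → take DB $7,568. Book value $18,920.
Year 5: DB = ⌊$18,920 × 200%/7⌋ = $5,405; SL = ⌊$9,020/3⌋ = $3,006 → take DB $5,405. Book value $13,515.
Year 6: DB = ⌊$13,515 × 200%/7⌋ = $3,861; SL = ⌊$3,615/2⌋ = $1,807 → take DB $3,861, capped at $3,615. Book value $9,900.
Year 7 (final): $9,900 − $9,900 = $0. Book value $9,900.

$20,766; $14,833; $10,595; $7,568; $5,405; $3,615; $0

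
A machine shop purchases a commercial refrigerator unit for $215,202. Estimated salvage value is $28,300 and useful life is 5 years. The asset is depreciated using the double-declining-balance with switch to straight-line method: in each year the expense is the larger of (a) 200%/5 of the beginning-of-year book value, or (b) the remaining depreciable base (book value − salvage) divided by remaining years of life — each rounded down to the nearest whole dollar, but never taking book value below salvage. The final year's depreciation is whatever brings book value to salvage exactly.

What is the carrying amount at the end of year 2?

Depreciable base = $215,202 − $28,300 = $186,902.
Year 1: DB = ⌊$215,202 × 200%/5⌋ = $86,080; SL = ⌊$186,902/5⌋ = $37,380 → take DB $86,080. Book value $129,122.
Year 2: DB = ⌊$129,122 × 200%/5⌋ = $51,648; SL = ⌊$100,822/4⌋ = $25,205 → take DB $51,648. Book value $77,474.

$77,474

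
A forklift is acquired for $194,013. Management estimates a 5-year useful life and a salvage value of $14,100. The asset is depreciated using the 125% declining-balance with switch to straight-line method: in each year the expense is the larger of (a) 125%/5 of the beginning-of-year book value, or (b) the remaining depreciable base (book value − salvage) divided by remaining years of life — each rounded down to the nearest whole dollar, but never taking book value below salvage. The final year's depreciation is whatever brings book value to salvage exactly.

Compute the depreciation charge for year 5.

Depreciable base = $194,013 − $14,100 = $179,913.
Year 1: DB = ⌊$194,013 × 125%/5⌋ = $48,503; SL = ⌊$179,913/5⌋ = $35,982 → take DB $48,503. Book value $145,510.
Year 2: DB = ⌊$145,510 × 125%/5⌋ = $36,377; SL = ⌊$131,410/4⌋ = $32,852 → take DB $36,377. Book value $109,133.
Year 3: DB = ⌊$109,133 × 125%/5⌋ = $27,283; SL = ⌊$95,033/3⌋ = $31,677 → take SL $31,677. Book value $77,456.
Year 4: DB = ⌊$77,456 × 125%/5⌋ = $19,364; SL = ⌊$63,356/2⌋ = $31,678 → take SL $31,678. Book value $45,778.
Year 5 (final): $45,778 − $14,100 = $31,678. Book value $14,100.

$31,678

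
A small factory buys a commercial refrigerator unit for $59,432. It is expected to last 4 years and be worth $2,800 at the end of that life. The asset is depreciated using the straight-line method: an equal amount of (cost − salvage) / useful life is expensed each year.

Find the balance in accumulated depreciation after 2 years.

$28,316

Depreciable base = $59,432 − $2,800 = $56,632.
Annual expense = $56,632 / 4 = $14,158.
End of year 1: book value $45,274.
End of year 2: book value $31,116.
Accumulated through year 2 = $59,432 − $31,116 = $28,316.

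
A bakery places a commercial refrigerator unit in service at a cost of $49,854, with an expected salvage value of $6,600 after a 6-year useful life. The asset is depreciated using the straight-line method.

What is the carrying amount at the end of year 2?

$35,436

Depreciable base = $49,854 − $6,600 = $43,254.
Annual expense = $43,254 / 6 = $7,209.
End of year 1: book value $42,645.
End of year 2: book value $35,436.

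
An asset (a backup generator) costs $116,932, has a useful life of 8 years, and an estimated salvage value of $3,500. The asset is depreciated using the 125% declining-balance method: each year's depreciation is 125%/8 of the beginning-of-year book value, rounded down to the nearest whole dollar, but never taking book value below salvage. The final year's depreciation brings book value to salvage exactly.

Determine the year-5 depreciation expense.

$9,260

Depreciable base = $116,932 − $3,500 = $113,432.
Year 1: ⌊$116,932 × 125%/8⌋ = $18,270. Book value $98,662.
Year 2: ⌊$98,662 × 125%/8⌋ = $15,415. Book value $83,247.
Year 3: ⌊$83,247 × 125%/8⌋ = $13,007. Book value $70,240.
Year 4: ⌊$70,240 × 125%/8⌋ = $10,975. Book value $59,265.
Year 5: ⌊$59,265 × 125%/8⌋ = $9,260. Book value $50,005.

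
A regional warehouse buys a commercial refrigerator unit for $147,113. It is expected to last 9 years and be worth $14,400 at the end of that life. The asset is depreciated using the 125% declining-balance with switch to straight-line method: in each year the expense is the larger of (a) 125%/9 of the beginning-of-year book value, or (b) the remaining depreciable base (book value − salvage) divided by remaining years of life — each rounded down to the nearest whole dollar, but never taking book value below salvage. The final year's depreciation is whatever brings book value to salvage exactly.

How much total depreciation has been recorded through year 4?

Depreciable base = $147,113 − $14,400 = $132,713.
Year 1: DB = ⌊$147,113 × 125%/9⌋ = $20,432; SL = ⌊$132,713/9⌋ = $14,745 → take DB $20,432. Book value $126,681.
Year 2: DB = ⌊$126,681 × 125%/9⌋ = $17,594; SL = ⌊$112,281/8⌋ = $14,035 → take DB $17,594. Book value $109,087.
Year 3: DB = ⌊$109,087 × 125%/9⌋ = $15,150; SL = ⌊$94,687/7⌋ = $13,526 → take DB $15,150. Book value $93,937.
Year 4: DB = ⌊$93,937 × 125%/9⌋ = $13,046; SL = ⌊$79,537/6⌋ = $13,256 → take SL $13,256. Book value $80,681.
Accumulated through year 4 = $147,113 − $80,681 = $66,432.

$66,432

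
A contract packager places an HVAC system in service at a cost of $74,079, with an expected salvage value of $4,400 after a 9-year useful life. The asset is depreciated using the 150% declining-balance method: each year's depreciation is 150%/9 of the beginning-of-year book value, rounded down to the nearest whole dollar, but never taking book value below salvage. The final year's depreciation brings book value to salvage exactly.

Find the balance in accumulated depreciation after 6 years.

Depreciable base = $74,079 − $4,400 = $69,679.
Year 1: ⌊$74,079 × 150%/9⌋ = $12,346. Book value $61,733.
Year 2: ⌊$61,733 × 150%/9⌋ = $10,288. Book value $51,445.
Year 3: ⌊$51,445 × 150%/9⌋ = $8,574. Book value $42,871.
Year 4: ⌊$42,871 × 150%/9⌋ = $7,145. Book value $35,726.
Year 5: ⌊$35,726 × 150%/9⌋ = $5,954. Book value $29,772.
Year 6: ⌊$29,772 × 150%/9⌋ = $4,962. Book value $24,810.
Accumulated through year 6 = $74,079 − $24,810 = $49,269.

$49,269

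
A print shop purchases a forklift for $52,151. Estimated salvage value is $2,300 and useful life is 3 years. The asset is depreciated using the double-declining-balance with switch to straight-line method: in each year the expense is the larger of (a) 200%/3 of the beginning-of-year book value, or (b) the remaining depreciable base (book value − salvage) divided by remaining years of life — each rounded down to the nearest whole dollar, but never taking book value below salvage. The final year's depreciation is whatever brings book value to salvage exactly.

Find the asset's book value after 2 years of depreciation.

Depreciable base = $52,151 − $2,300 = $49,851.
Year 1: DB = ⌊$52,151 × 200%/3⌋ = $34,767; SL = ⌊$49,851/3⌋ = $16,617 → take DB $34,767. Book value $17,384.
Year 2: DB = ⌊$17,384 × 200%/3⌋ = $11,589; SL = ⌊$15,084/2⌋ = $7,542 → take DB $11,589. Book value $5,795.

$5,795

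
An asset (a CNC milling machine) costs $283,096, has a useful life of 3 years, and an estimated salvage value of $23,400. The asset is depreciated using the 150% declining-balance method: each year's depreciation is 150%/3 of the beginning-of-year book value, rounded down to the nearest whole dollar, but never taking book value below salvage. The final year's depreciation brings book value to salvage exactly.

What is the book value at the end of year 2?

Depreciable base = $283,096 − $23,400 = $259,696.
Year 1: ⌊$283,096 × 150%/3⌋ = $141,548. Book value $141,548.
Year 2: ⌊$141,548 × 150%/3⌋ = $70,774. Book value $70,774.

$70,774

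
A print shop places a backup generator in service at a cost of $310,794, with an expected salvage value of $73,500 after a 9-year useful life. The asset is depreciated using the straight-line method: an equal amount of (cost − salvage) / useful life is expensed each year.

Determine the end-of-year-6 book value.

Depreciable base = $310,794 − $73,500 = $237,294.
Annual expense = $237,294 / 9 = $26,366.
End of year 1: book value $284,428.
End of year 2: book value $258,062.
End of year 3: book value $231,696.
End of year 4: book value $205,330.
End of year 5: book value $178,964.
End of year 6: book value $152,598.

$152,598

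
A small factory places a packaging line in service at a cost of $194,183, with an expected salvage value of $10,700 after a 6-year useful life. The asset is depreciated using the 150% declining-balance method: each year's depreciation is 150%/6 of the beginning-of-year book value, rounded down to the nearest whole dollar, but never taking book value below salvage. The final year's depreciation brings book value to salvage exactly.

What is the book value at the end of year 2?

$109,229

Depreciable base = $194,183 − $10,700 = $183,483.
Year 1: ⌊$194,183 × 150%/6⌋ = $48,545. Book value $145,638.
Year 2: ⌊$145,638 × 150%/6⌋ = $36,409. Book value $109,229.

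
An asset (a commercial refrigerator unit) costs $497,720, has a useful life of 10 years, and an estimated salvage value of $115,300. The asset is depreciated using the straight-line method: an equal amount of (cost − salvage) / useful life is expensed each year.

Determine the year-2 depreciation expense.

$38,242

Depreciable base = $497,720 − $115,300 = $382,420.
Annual expense = $382,420 / 10 = $38,242.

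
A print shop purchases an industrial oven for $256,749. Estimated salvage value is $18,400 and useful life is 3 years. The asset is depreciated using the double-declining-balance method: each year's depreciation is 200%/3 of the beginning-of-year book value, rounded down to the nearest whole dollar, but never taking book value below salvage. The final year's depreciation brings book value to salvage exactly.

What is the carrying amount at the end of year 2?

$28,528

Depreciable base = $256,749 − $18,400 = $238,349.
Year 1: ⌊$256,749 × 200%/3⌋ = $171,166. Book value $85,583.
Year 2: ⌊$85,583 × 200%/3⌋ = $57,055. Book value $28,528.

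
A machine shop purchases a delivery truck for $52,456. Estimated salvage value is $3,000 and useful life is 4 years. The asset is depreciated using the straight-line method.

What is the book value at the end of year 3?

$15,364

Depreciable base = $52,456 − $3,000 = $49,456.
Annual expense = $49,456 / 4 = $12,364.
End of year 1: book value $40,092.
End of year 2: book value $27,728.
End of year 3: book value $15,364.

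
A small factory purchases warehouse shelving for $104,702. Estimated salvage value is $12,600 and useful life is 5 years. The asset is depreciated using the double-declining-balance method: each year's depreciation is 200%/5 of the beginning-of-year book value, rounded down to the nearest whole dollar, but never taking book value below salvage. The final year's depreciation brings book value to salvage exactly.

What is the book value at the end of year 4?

Depreciable base = $104,702 − $12,600 = $92,102.
Year 1: ⌊$104,702 × 200%/5⌋ = $41,880. Book value $62,822.
Year 2: ⌊$62,822 × 200%/5⌋ = $25,128. Book value $37,694.
Year 3: ⌊$37,694 × 200%/5⌋ = $15,077. Book value $22,617.
Year 4: ⌊$22,617 × 200%/5⌋ = $9,046. Book value $13,571.

$13,571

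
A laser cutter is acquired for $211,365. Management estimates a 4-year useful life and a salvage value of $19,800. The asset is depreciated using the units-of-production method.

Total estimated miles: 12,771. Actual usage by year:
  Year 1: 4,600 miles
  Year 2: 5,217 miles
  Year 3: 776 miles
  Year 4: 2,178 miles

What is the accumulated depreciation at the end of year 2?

Depreciable base = $211,365 − $19,800 = $191,565.
Rate = $191,565 / 12,771 miles = $15 per mile.
Year 1: 4,600 × $15 = $69,000. Book value $142,365.
Year 2: 5,217 × $15 = $78,255. Book value $64,110.
Accumulated through year 2 = $211,365 − $64,110 = $147,255.

$147,255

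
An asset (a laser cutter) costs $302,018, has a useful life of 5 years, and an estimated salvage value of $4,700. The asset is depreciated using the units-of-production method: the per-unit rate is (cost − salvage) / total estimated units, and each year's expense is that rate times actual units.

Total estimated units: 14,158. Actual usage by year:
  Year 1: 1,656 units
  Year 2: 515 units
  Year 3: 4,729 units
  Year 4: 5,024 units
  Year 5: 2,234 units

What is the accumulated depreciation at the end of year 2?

Depreciable base = $302,018 − $4,700 = $297,318.
Rate = $297,318 / 14,158 units = $21 per unit.
Year 1: 1,656 × $21 = $34,776. Book value $267,242.
Year 2: 515 × $21 = $10,815. Book value $256,427.
Accumulated through year 2 = $302,018 − $256,427 = $45,591.

$45,591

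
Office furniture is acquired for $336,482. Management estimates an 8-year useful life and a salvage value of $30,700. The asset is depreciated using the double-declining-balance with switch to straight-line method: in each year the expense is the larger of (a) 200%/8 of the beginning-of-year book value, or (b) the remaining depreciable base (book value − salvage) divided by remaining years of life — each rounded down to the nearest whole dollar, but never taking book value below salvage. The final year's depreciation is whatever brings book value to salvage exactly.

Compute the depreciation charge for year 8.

$14,216

Depreciable base = $336,482 − $30,700 = $305,782.
Year 1: DB = ⌊$336,482 × 200%/8⌋ = $84,120; SL = ⌊$305,782/8⌋ = $38,222 → take DB $84,120. Book value $252,362.
Year 2: DB = ⌊$252,362 × 200%/8⌋ = $63,090; SL = ⌊$221,662/7⌋ = $31,666 → take DB $63,090. Book value $189,272.
Year 3: DB = ⌊$189,272 × 200%/8⌋ = $47,318; SL = ⌊$158,572/6⌋ = $26,428 → take DB $47,318. Book value $141,954.
Year 4: DB = ⌊$141,954 × 200%/8⌋ = $35,488; SL = ⌊$111,254/5⌋ = $22,250 → take DB $35,488. Book value $106,466.
Year 5: DB = ⌊$106,466 × 200%/8⌋ = $26,616; SL = ⌊$75,766/4⌋ = $18,941 → take DB $26,616. Book value $79,850.
Year 6: DB = ⌊$79,850 × 200%/8⌋ = $19,962; SL = ⌊$49,150/3⌋ = $16,383 → take DB $19,962. Book value $59,888.
Year 7: DB = ⌊$59,888 × 200%/8⌋ = $14,972; SL = ⌊$29,188/2⌋ = $14,594 → take DB $14,972. Book value $44,916.
Year 8 (final): $44,916 − $30,700 = $14,216. Book value $30,700.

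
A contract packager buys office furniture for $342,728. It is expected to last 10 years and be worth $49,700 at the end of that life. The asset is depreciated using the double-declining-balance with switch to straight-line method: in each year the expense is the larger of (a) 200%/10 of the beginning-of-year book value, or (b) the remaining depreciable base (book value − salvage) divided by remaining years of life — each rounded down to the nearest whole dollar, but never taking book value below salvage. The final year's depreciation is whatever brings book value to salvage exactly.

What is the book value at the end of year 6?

$89,846

Depreciable base = $342,728 − $49,700 = $293,028.
Year 1: DB = ⌊$342,728 × 200%/10⌋ = $68,545; SL = ⌊$293,028/10⌋ = $29,302 → take DB $68,545. Book value $274,183.
Year 2: DB = ⌊$274,183 × 200%/10⌋ = $54,836; SL = ⌊$224,483/9⌋ = $24,942 → take DB $54,836. Book value $219,347.
Year 3: DB = ⌊$219,347 × 200%/10⌋ = $43,869; SL = ⌊$169,647/8⌋ = $21,205 → take DB $43,869. Book value $175,478.
Year 4: DB = ⌊$175,478 × 200%/10⌋ = $35,095; SL = ⌊$125,778/7⌋ = $17,968 → take DB $35,095. Book value $140,383.
Year 5: DB = ⌊$140,383 × 200%/10⌋ = $28,076; SL = ⌊$90,683/6⌋ = $15,113 → take DB $28,076. Book value $112,307.
Year 6: DB = ⌊$112,307 × 200%/10⌋ = $22,461; SL = ⌊$62,607/5⌋ = $12,521 → take DB $22,461. Book value $89,846.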